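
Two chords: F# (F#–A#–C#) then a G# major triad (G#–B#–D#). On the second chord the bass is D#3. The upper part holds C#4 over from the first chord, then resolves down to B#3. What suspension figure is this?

At the second chord the bass is D#3. The suspended C#4 lies a seventh above the bass; after resolving down by step to B#3, the interval above the bass becomes a sixth.
Suspension figures are named by those two intervals: 7–6.

7–6 suspension.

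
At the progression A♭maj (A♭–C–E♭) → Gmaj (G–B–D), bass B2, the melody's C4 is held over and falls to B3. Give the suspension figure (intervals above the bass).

At the second chord the bass is B2. The suspended C4 lies a ninth above the bass; after resolving down by step to B3, the interval above the bass becomes an octave.
Suspension figures are named by those two intervals: 9–8.

9–8 suspension.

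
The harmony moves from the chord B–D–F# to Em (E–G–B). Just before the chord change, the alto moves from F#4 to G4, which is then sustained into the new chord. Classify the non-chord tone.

The harmony at that moment is B minor triad (B, D, F#); G4 is not a chord tone.
It is approached by step up from F#4 and then sustained as the same pitch into the next harmony.
Arriving early and becoming a chord tone when the harmony changes — an anticipation.

G4 is an anticipation.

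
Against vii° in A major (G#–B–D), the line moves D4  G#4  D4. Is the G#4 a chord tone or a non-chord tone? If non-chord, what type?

G# diminished triad contains G#, B, D; G# is the root, so it is a chord tone.

Chord tone (the root of G# diminished triad).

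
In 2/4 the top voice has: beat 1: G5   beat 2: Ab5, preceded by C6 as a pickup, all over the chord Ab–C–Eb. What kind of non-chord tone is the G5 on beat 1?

The harmony at that moment is Ab major triad (Ab, C, Eb); G5 is not a chord tone.
It is approached by leap down from C6 and left by step up to Ab5.
Leap in, step out, metrically accented — an appoggiatura.

Appoggiatura.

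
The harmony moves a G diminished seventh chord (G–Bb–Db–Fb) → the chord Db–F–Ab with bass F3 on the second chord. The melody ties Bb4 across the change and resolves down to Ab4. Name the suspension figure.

4–3 suspension.

At the second chord the bass is F3. The suspended Bb4 lies a fourth above the bass; after resolving down by step to Ab4, the interval above the bass becomes a third.
Suspension figures are named by those two intervals: 4–3.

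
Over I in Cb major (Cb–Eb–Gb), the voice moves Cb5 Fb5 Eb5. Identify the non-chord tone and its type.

Fb5 is an appoggiatura.

The harmony at that moment is Cb major triad (Cb, Eb, Gb); Fb5 is not a chord tone.
It is approached by leap up from Cb5 and left by step down to Eb5.
Leap in, step out — an appoggiatura.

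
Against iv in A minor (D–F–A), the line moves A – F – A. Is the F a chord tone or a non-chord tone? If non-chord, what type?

D minor triad contains D, F, A; F is the third, so it is a chord tone.

Chord tone (the third of D minor triad).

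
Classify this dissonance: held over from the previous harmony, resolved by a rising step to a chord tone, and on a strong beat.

Approach: by preparation — the pitch is first a chord tone, then held (tied or repeated) while the harmony changes under it. Departure: up by step. Metric position: strong.
A prepared dissonance that resolves upward by step — a retardation. (The same figure resolving downward would be a suspension.)

Retardation.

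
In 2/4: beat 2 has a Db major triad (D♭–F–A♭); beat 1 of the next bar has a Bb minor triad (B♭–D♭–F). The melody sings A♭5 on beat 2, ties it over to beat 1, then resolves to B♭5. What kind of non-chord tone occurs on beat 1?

The harmony at that moment is B♭ minor triad (B♭, D♭, F); A♭5 is not a chord tone.
It is held over (the same pitch as the preceding A♭5) and left by step up to B♭5.
Held over from the previous chord and resolving up by step — a retardation.

Retardation.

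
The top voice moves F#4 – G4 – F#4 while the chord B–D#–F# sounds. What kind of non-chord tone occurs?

The harmony at that moment is B major triad (B, D#, F#); G4 is not a chord tone.
It is approached by step up from F#4 and left by step down to F#4.
Step away and step back to the same note — a neighbor tone (upper neighbor).

G4 is a neighbor tone.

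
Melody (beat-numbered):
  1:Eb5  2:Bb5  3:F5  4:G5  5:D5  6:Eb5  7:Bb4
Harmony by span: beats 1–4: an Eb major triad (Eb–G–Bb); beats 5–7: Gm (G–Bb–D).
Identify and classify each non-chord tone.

F5 (beat 3) — appoggiatura; Eb5 (beat 6) — escape tone.

The harmony at that moment is Eb major triad (Eb, G, Bb); F5 is not a chord tone.
It is approached by leap down from Bb5 and left by step up to G5.
Leap in, step out — an appoggiatura.
The harmony at that moment is G minor triad (G, Bb, D); Eb5 is not a chord tone.
It is approached by step up from D5 and left by leap down to Bb4.
Step in, leap out — an escape tone.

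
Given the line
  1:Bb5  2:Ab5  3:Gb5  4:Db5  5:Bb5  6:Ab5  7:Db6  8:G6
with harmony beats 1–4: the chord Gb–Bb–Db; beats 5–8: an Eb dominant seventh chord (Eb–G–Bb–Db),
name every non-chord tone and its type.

Ab5 (beat 2) — passing tone; Ab5 (beat 6) — escape tone.

The harmony at that moment is Gb major triad (Gb, Bb, Db); Ab5 is not a chord tone.
It is approached by step down from Bb5 and left by step down to Gb5.
Step in, step out in the same direction — a passing tone.
The harmony at that moment is Eb dominant seventh chord (Eb, G, Bb, Db); Ab5 is not a chord tone.
It is approached by step down from Bb5 and left by leap up to Db6.
Step in, leap out — an escape tone.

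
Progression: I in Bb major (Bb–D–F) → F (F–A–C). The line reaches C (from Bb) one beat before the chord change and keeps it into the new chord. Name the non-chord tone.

The harmony at that moment is Bb major triad (Bb, D, F); C is not a chord tone.
It is approached by step up from Bb and then sustained as the same pitch into the next harmony.
Arriving early and becoming a chord tone when the harmony changes — an anticipation.

C is an anticipation.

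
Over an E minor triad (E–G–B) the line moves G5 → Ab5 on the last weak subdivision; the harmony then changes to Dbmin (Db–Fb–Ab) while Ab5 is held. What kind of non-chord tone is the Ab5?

Ab5 is an anticipation.

The harmony at that moment is E minor triad (E, G, B); Ab5 is not a chord tone.
It is approached by step up from G5 and then sustained as the same pitch into the next harmony.
Arriving early and becoming a chord tone when the harmony changes — an anticipation.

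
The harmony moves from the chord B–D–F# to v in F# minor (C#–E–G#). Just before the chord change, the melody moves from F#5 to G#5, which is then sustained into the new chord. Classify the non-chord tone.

G#5 is an anticipation.

The harmony at that moment is B minor triad (B, D, F#); G#5 is not a chord tone.
It is approached by step up from F#5 and then sustained as the same pitch into the next harmony.
Arriving early and becoming a chord tone when the harmony changes — an anticipation.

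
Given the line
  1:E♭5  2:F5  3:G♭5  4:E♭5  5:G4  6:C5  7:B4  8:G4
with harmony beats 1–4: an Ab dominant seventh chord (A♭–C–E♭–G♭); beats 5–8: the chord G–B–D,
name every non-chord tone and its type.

F5 (beat 2) — passing tone; C5 (beat 6) — appoggiatura.

The harmony at that moment is A♭ dominant seventh chord (A♭, C, E♭, G♭); F5 is not a chord tone.
It is approached by step up from E♭5 and left by step up to G♭5.
Step in, step out in the same direction — a passing tone.
The harmony at that moment is G major triad (G, B, D); C5 is not a chord tone.
It is approached by leap up from G4 and left by step down to B4.
Leap in, step out — an appoggiatura.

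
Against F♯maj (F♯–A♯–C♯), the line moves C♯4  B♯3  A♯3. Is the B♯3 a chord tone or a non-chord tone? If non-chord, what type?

The harmony at that moment is F♯ major triad (F♯, A♯, C♯); B♯3 is not a chord tone.
It is approached by step down from C♯4 and left by step down to A♯3.
Step in, step out in the same direction — a passing tone.

Non-chord tone — a passing tone.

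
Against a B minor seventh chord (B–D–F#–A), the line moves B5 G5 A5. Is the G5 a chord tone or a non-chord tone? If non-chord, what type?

The harmony at that moment is B minor seventh chord (B, D, F#, A); G5 is not a chord tone.
It is approached by leap down from B5 and left by step up to A5.
Leap in, step out — an appoggiatura.

Non-chord tone — an appoggiatura.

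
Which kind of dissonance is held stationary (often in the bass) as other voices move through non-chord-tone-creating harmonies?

Pedal tone.

Approach: none. Departure: none — a single pitch is sustained while the chords change around it, passing through harmonies that do not contain it.
No melodic motion at all; the dissonance is created entirely by the moving harmonies against the stationary note — a pedal tone (pedal point).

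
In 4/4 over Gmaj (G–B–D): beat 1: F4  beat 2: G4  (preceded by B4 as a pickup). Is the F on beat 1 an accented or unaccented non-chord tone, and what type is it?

Accented appoggiatura.

The harmony at that moment is G major triad (G, B, D); F4 is not a chord tone.
It is approached by leap down from B4 and left by step up to G4.
Leap in, step out — an appoggiatura.
It falls on the downbeat, so it is accented.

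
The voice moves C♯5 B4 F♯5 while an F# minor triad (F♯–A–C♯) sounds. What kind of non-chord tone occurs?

B4 is an escape tone.

The harmony at that moment is F♯ minor triad (F♯, A, C♯); B4 is not a chord tone.
It is approached by step down from C♯5 and left by leap up to F♯5.
Step in, leap out — an escape tone.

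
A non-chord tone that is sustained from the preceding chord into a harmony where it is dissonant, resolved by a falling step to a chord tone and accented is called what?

Approach: by preparation — the pitch is first a chord tone, then held (tied or repeated) while the harmony changes under it. Departure: down by step. Metric position: strong.
A prepared dissonance that resolves downward by step — a suspension. (The same figure resolving upward would be a retardation.)

Suspension.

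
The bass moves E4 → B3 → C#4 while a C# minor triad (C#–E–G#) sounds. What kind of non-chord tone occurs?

B3 is an appoggiatura.

The harmony at that moment is C# minor triad (C#, E, G#); B3 is not a chord tone.
It is approached by leap down from E4 and left by step up to C#4.
Leap in, step out — an appoggiatura.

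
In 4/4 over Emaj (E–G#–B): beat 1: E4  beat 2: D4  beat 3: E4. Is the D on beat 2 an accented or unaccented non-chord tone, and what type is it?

Unaccented neighbor tone.

The harmony at that moment is E major triad (E, G#, B); D4 is not a chord tone.
It is approached by step down from E4 and left by step up to E4.
Step away and step back to the same note — a neighbor tone (lower neighbor).
It falls on a weak beat, so it is unaccented.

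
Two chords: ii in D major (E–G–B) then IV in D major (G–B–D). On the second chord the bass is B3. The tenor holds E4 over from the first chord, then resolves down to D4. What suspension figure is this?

4–3 suspension.

At the second chord the bass is B3. The suspended E4 lies a fourth above the bass; after resolving down by step to D4, the interval above the bass becomes a third.
Suspension figures are named by those two intervals: 4–3.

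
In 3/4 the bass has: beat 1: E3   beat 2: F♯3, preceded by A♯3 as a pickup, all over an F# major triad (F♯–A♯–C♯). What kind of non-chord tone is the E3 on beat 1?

Appoggiatura.

The harmony at that moment is F♯ major triad (F♯, A♯, C♯); E3 is not a chord tone.
It is approached by leap down from A♯3 and left by step up to F♯3.
Leap in, step out, metrically accented — an appoggiatura.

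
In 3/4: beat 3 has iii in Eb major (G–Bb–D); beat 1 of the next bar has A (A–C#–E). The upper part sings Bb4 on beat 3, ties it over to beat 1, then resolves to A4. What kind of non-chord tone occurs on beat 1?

Suspension.

The harmony at that moment is A major triad (A, C#, E); Bb4 is not a chord tone.
It is held over (the same pitch as the preceding Bb4) and left by step down to A4.
Held over from the previous chord and resolving down by step — a suspension.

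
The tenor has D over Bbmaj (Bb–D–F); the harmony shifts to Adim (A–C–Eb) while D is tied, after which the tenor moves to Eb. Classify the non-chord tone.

D is a retardation.

The harmony at that moment is A diminished triad (A, C, Eb); D is not a chord tone.
It is held over (the same pitch as the preceding D) and left by step up to Eb.
Held over from the previous chord and resolving up by step — a retardation.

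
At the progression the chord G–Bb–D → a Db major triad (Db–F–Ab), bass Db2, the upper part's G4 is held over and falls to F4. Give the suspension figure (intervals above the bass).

4–3 suspension.

At the second chord the bass is Db2. The suspended G4 lies a fourth above the bass; after resolving down by step to F4, the interval above the bass becomes a third.
Suspension figures are named by those two intervals: 4–3.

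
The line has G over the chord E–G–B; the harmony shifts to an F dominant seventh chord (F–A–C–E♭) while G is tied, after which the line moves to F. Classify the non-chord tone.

G is a suspension.

The harmony at that moment is F dominant seventh chord (F, A, C, E♭); G is not a chord tone.
It is held over (the same pitch as the preceding G) and left by step down to F.
Held over from the previous chord and resolving down by step — a suspension.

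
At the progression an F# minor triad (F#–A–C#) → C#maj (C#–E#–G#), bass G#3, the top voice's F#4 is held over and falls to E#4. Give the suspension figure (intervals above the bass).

7–6 suspension.

At the second chord the bass is G#3. The suspended F#4 lies a seventh above the bass; after resolving down by step to E#4, the interval above the bass becomes a sixth.
Suspension figures are named by those two intervals: 7–6.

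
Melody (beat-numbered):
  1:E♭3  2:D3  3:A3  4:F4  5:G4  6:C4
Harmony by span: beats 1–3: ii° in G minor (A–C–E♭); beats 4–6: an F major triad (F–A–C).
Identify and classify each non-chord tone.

The harmony at that moment is A diminished triad (A, C, E♭); D3 is not a chord tone.
It is approached by step down from E♭3 and left by leap up to A3.
Step in, leap out — an escape tone.
The harmony at that moment is F major triad (F, A, C); G4 is not a chord tone.
It is approached by step up from F4 and left by leap down to C4.
Step in, leap out — an escape tone.

D3 (beat 2) — escape tone; G4 (beat 5) — escape tone.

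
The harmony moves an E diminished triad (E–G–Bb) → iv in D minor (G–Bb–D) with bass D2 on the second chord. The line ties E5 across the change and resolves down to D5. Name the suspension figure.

9–8 suspension.

At the second chord the bass is D2. The suspended E5 lies a ninth above the bass; after resolving down by step to D5, the interval above the bass becomes an octave.
Suspension figures are named by those two intervals: 9–8.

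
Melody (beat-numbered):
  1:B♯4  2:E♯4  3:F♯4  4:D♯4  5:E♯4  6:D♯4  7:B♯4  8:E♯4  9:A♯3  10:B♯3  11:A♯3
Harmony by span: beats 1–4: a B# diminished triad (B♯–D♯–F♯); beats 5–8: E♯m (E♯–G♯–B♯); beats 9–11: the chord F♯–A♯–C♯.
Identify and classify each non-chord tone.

E♯4 (beat 2) — appoggiatura; D♯4 (beat 6) — escape tone; B♯3 (beat 10) — neighbor tone.

The harmony at that moment is B♯ diminished triad (B♯, D♯, F♯); E♯4 is not a chord tone.
It is approached by leap down from B♯4 and left by step up to F♯4.
Leap in, step out — an appoggiatura.
The harmony at that moment is E♯ minor triad (E♯, G♯, B♯); D♯4 is not a chord tone.
It is approached by step down from E♯4 and left by leap up to B♯4.
Step in, leap out — an escape tone.
The harmony at that moment is F♯ major triad (F♯, A♯, C♯); B♯3 is not a chord tone.
It is approached by step up from A♯3 and left by step down to A♯3.
Step away and step back to the same note — a neighbor tone (upper neighbor).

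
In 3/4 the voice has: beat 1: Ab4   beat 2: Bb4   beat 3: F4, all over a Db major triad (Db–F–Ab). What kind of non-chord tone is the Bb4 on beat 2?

Escape tone.

The harmony at that moment is Db major triad (Db, F, Ab); Bb4 is not a chord tone.
It is approached by step up from Ab4 and left by leap down to F4.
Step in, leap out, on a weak beat — an escape tone.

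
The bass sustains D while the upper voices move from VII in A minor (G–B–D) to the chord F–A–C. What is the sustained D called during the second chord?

The harmony at that moment is F major triad (F, A, C); D is not a chord tone.
It is held over (the same pitch as the preceding D) and then sustained as the same pitch into the next harmony.
Sustained through a change of harmony — a pedal tone.

Pedal tone (pedal point).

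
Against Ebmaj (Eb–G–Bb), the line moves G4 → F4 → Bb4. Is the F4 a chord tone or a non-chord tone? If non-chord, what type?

Non-chord tone — an escape tone.

The harmony at that moment is Eb major triad (Eb, G, Bb); F4 is not a chord tone.
It is approached by step down from G4 and left by leap up to Bb4.
Step in, leap out — an escape tone.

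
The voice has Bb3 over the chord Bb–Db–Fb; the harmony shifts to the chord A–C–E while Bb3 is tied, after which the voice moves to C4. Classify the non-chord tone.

The harmony at that moment is A minor triad (A, C, E); Bb3 is not a chord tone.
It is held over (the same pitch as the preceding Bb3) and left by step up to C4.
Held over from the previous chord and resolving up by step — a retardation.

Bb3 is a retardation.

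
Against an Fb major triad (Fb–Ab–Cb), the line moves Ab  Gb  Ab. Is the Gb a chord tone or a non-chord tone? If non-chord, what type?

The harmony at that moment is Fb major triad (Fb, Ab, Cb); Gb is not a chord tone.
It is approached by step down from Ab and left by step up to Ab.
Step away and step back to the same note — a neighbor tone (lower neighbor).

Non-chord tone — a neighbor tone.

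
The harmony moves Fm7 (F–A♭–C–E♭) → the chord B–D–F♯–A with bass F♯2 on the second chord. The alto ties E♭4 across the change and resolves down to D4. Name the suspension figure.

At the second chord the bass is F♯2. The suspended E♭4 lies a seventh above the bass; after resolving down by step to D4, the interval above the bass becomes a sixth.
Suspension figures are named by those two intervals: 7–6.

7–6 suspension.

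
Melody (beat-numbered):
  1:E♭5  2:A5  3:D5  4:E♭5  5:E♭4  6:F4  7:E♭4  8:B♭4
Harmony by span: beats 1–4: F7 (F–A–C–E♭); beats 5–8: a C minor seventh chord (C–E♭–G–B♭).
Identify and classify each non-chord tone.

The harmony at that moment is F dominant seventh chord (F, A, C, E♭); D5 is not a chord tone.
It is approached by leap down from A5 and left by step up to E♭5.
Leap in, step out — an appoggiatura.
The harmony at that moment is C minor seventh chord (C, E♭, G, B♭); F4 is not a chord tone.
It is approached by step up from E♭4 and left by step down to E♭4.
Step away and step back to the same note — a neighbor tone (upper neighbor).

D5 (beat 3) — appoggiatura; F4 (beat 6) — neighbor tone.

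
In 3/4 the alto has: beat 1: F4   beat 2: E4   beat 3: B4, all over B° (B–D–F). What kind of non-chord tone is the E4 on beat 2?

Escape tone.

The harmony at that moment is B diminished triad (B, D, F); E4 is not a chord tone.
It is approached by step down from F4 and left by leap up to B4.
Step in, leap out, on a weak beat — an escape tone.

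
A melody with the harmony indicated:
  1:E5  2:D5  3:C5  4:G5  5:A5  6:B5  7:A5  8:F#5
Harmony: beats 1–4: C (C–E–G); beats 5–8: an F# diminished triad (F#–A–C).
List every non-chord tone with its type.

D5 (beat 2) — passing tone; B5 (beat 6) — neighbor tone.

The harmony at that moment is C major triad (C, E, G); D5 is not a chord tone.
It is approached by step down from E5 and left by step down to C5.
Step in, step out in the same direction — a passing tone.
The harmony at that moment is F# diminished triad (F#, A, C); B5 is not a chord tone.
It is approached by step up from A5 and left by step down to A5.
Step away and step back to the same note — a neighbor tone (upper neighbor).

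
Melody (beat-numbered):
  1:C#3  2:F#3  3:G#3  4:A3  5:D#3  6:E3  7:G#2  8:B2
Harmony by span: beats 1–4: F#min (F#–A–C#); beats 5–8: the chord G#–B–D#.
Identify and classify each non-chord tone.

G#3 (beat 3) — passing tone; E3 (beat 6) — escape tone.

The harmony at that moment is F# minor triad (F#, A, C#); G#3 is not a chord tone.
It is approached by step up from F#3 and left by step up to A3.
Step in, step out in the same direction — a passing tone.
The harmony at that moment is G# minor triad (G#, B, D#); E3 is not a chord tone.
It is approached by step up from D#3 and left by leap down to G#2.
Step in, leap out — an escape tone.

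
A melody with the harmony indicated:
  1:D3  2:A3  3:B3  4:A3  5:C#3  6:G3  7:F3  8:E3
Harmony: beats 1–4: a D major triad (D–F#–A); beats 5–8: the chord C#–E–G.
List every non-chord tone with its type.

B3 (beat 3) — neighbor tone; F3 (beat 7) — passing tone.

The harmony at that moment is D major triad (D, F#, A); B3 is not a chord tone.
It is approached by step up from A3 and left by step down to A3.
Step away and step back to the same note — a neighbor tone (upper neighbor).
The harmony at that moment is C# diminished triad (C#, E, G); F3 is not a chord tone.
It is approached by step down from G3 and left by step down to E3.
Step in, step out in the same direction — a passing tone.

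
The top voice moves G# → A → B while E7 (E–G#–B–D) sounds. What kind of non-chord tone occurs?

A is a passing tone.

The harmony at that moment is E dominant seventh chord (E, G#, B, D); A is not a chord tone.
It is approached by step up from G# and left by step up to B.
Step in, step out in the same direction — a passing tone.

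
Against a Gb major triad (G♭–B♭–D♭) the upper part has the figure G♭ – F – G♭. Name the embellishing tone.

F is a neighbor tone.

The harmony at that moment is G♭ major triad (G♭, B♭, D♭); F is not a chord tone.
It is approached by step down from G♭ and left by step up to G♭.
Step away and step back to the same note — a neighbor tone (lower neighbor).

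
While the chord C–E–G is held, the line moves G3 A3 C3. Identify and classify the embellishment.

The harmony at that moment is C major triad (C, E, G); A3 is not a chord tone.
It is approached by step up from G3 and left by leap down to C3.
Step in, leap out — an escape tone.

A3 is an escape tone.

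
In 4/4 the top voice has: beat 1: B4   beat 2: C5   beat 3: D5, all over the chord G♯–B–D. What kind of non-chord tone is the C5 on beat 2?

The harmony at that moment is G♯ diminished triad (G♯, B, D); C5 is not a chord tone.
It is approached by step up from B4 and left by step up to D5.
Step in, step out in the same direction — a passing tone.

Passing tone.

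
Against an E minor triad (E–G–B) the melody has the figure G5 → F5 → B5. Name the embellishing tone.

F5 is an escape tone.

The harmony at that moment is E minor triad (E, G, B); F5 is not a chord tone.
It is approached by step down from G5 and left by leap up to B5.
Step in, leap out — an escape tone.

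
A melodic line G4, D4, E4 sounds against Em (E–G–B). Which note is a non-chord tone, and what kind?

D4 is an appoggiatura.

The harmony at that moment is E minor triad (E, G, B); D4 is not a chord tone.
It is approached by leap down from G4 and left by step up to E4.
Leap in, step out — an appoggiatura.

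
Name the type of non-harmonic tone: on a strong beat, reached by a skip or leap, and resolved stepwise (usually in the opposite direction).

Appoggiatura.

Approach: by leap. Departure: by step. Metric position: strong.
Leap in, step out, in a metrically strong position — an appoggiatura. (It is the mirror image of the escape tone, which steps in and leaps out from a weak position.)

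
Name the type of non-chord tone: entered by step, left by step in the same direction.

Approach: by step. Departure: by step, continuing in the same direction.
Stepwise on both sides with no change of direction means the note fills in the space between two different chord tones — a passing tone. (Had it turned back to its starting note it would be a neighbor tone instead.)

Passing tone.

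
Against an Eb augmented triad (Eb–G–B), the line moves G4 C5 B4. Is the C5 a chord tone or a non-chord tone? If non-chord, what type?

Non-chord tone — an appoggiatura.

The harmony at that moment is Eb augmented triad (Eb, G, B); C5 is not a chord tone.
It is approached by leap up from G4 and left by step down to B4.
Leap in, step out — an appoggiatura.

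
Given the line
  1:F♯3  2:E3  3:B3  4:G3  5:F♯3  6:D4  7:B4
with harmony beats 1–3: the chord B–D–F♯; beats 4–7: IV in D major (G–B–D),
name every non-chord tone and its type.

E3 (beat 2) — escape tone; F♯3 (beat 5) — escape tone.

The harmony at that moment is B minor triad (B, D, F♯); E3 is not a chord tone.
It is approached by step down from F♯3 and left by leap up to B3.
Step in, leap out — an escape tone.
The harmony at that moment is G major triad (G, B, D); F♯3 is not a chord tone.
It is approached by step down from G3 and left by leap up to D4.
Step in, leap out — an escape tone.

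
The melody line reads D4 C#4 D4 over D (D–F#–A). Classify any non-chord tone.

C#4 is a neighbor tone.

The harmony at that moment is D major triad (D, F#, A); C#4 is not a chord tone.
It is approached by step down from D4 and left by step up to D4.
Step away and step back to the same note — a neighbor tone (lower neighbor).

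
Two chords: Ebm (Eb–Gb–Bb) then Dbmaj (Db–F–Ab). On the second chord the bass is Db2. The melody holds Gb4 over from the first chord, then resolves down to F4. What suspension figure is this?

At the second chord the bass is Db2. The suspended Gb4 lies a fourth above the bass; after resolving down by step to F4, the interval above the bass becomes a third.
Suspension figures are named by those two intervals: 4–3.

4–3 suspension.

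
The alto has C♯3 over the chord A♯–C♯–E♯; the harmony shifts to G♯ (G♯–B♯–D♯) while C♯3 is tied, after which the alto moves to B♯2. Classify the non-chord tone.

The harmony at that moment is G♯ major triad (G♯, B♯, D♯); C♯3 is not a chord tone.
It is held over (the same pitch as the preceding C♯3) and left by step down to B♯2.
Held over from the previous chord and resolving down by step — a suspension.

C♯3 is a suspension.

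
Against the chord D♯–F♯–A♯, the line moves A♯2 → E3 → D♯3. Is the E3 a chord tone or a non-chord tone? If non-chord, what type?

The harmony at that moment is D♯ minor triad (D♯, F♯, A♯); E3 is not a chord tone.
It is approached by leap up from A♯2 and left by step down to D♯3.
Leap in, step out — an appoggiatura.

Non-chord tone — an appoggiatura.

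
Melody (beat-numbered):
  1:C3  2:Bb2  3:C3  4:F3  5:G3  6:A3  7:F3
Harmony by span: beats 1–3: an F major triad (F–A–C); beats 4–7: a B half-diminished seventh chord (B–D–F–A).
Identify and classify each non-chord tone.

Bb2 (beat 2) — neighbor tone; G3 (beat 5) — passing tone.

The harmony at that moment is F major triad (F, A, C); Bb2 is not a chord tone.
It is approached by step down from C3 and left by step up to C3.
Step away and step back to the same note — a neighbor tone (lower neighbor).
The harmony at that moment is B half-diminished seventh chord (B, D, F, A); G3 is not a chord tone.
It is approached by step up from F3 and left by step up to A3.
Step in, step out in the same direction — a passing tone.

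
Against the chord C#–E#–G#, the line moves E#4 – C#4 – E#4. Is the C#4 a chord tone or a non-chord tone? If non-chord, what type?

Chord tone (the root of C# major triad).

C# major triad contains C#, E#, G#; C# is the root, so it is a chord tone.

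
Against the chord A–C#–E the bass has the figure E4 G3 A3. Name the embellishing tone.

The harmony at that moment is A major triad (A, C#, E); G3 is not a chord tone.
It is approached by leap down from E4 and left by step up to A3.
Leap in, step out — an appoggiatura.

G3 is an appoggiatura.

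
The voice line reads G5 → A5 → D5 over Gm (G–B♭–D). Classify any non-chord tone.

The harmony at that moment is G minor triad (G, B♭, D); A5 is not a chord tone.
It is approached by step up from G5 and left by leap down to D5.
Step in, leap out — an escape tone.

A5 is an escape tone.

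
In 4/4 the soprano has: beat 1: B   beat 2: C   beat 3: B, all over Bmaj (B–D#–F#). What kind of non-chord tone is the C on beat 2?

Upper neighbor tone.

The harmony at that moment is B major triad (B, D#, F#); C is not a chord tone.
It is approached by step up from B and left by step down to B.
Step away and step back to the same note — a neighbor tone (upper neighbor).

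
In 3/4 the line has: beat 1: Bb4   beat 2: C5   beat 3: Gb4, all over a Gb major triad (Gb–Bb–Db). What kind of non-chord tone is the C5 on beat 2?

Escape tone.

The harmony at that moment is Gb major triad (Gb, Bb, Db); C5 is not a chord tone.
It is approached by step up from Bb4 and left by leap down to Gb4.
Step in, leap out, on a weak beat — an escape tone.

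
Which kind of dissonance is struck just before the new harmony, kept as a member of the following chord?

Approach: ahead of the chord change (typically by step), so it is dissonant against the current harmony. Departure: none — the same pitch is restated or held and is a chord tone of the new harmony.
Dissonant first, consonant once the harmony catches up: the note simply arrives early — an anticipation. (The reverse timing, consonant first and dissonant after the change, would be a suspension or retardation.)

Anticipation.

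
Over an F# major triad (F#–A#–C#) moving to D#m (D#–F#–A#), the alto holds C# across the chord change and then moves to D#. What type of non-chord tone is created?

The harmony at that moment is D# minor triad (D#, F#, A#); C# is not a chord tone.
It is held over (the same pitch as the preceding C#) and left by step up to D#.
Held over from the previous chord and resolving up by step — a retardation.

C# is a retardation.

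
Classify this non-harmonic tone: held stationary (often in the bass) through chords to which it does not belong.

Pedal tone.

Approach: none. Departure: none — a single pitch is sustained while the chords change around it, passing through harmonies that do not contain it.
No melodic motion at all; the dissonance is created entirely by the moving harmonies against the stationary note — a pedal tone (pedal point).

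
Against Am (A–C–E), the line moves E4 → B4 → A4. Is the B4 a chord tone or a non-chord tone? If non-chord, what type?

Non-chord tone — an appoggiatura.

The harmony at that moment is A minor triad (A, C, E); B4 is not a chord tone.
It is approached by leap up from E4 and left by step down to A4.
Leap in, step out — an appoggiatura.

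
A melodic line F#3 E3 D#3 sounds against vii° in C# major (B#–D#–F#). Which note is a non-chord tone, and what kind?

The harmony at that moment is B# diminished triad (B#, D#, F#); E3 is not a chord tone.
It is approached by step down from F#3 and left by step down to D#3.
Step in, step out in the same direction — a passing tone.

E3 is a passing tone.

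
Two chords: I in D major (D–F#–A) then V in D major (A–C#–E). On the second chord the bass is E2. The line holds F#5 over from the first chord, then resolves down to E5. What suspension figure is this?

9–8 suspension.

At the second chord the bass is E2. The suspended F#5 lies a ninth above the bass; after resolving down by step to E5, the interval above the bass becomes an octave.
Suspension figures are named by those two intervals: 9–8.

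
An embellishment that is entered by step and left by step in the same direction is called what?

Passing tone.

Approach: by step. Departure: by step, continuing in the same direction.
Stepwise on both sides with no change of direction means the note fills in the space between two different chord tones — a passing tone. (Had it turned back to its starting note it would be a neighbor tone instead.)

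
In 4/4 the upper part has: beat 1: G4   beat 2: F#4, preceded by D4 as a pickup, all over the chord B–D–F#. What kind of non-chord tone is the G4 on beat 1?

The harmony at that moment is B minor triad (B, D, F#); G4 is not a chord tone.
It is approached by leap up from D4 and left by step down to F#4.
Leap in, step out, metrically accented — an appoggiatura.

Appoggiatura.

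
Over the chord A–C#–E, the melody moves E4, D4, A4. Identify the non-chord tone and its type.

D4 is an escape tone.

The harmony at that moment is A major triad (A, C#, E); D4 is not a chord tone.
It is approached by step down from E4 and left by leap up to A4.
Step in, leap out — an escape tone.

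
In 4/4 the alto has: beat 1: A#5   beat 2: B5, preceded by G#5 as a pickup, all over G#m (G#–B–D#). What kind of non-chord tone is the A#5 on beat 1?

Passing tone.

The harmony at that moment is G# minor triad (G#, B, D#); A#5 is not a chord tone.
It is approached by step up from G#5 and left by step up to B5.
Step in, step out in the same direction — a passing tone.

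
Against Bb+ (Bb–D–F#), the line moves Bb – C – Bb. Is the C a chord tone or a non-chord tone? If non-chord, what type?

Non-chord tone — a neighbor tone.

The harmony at that moment is Bb augmented triad (Bb, D, F#); C is not a chord tone.
It is approached by step up from Bb and left by step down to Bb.
Step away and step back to the same note — a neighbor tone (upper neighbor).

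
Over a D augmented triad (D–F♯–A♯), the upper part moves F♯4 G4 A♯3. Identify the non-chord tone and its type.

G4 is an escape tone.

The harmony at that moment is D augmented triad (D, F♯, A♯); G4 is not a chord tone.
It is approached by step up from F♯4 and left by leap down to A♯3.
Step in, leap out — an escape tone.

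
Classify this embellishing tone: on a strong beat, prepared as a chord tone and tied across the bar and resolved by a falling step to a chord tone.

Approach: by preparation — the pitch is first a chord tone, then held (tied or repeated) while the harmony changes under it. Departure: down by step. Metric position: strong.
A prepared dissonance that resolves downward by step — a suspension. (The same figure resolving upward would be a retardation.)

Suspension.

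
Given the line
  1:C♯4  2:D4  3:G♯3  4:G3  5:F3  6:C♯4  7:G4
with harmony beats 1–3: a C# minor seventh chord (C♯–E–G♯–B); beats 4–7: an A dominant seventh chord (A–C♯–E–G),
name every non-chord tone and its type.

The harmony at that moment is C♯ minor seventh chord (C♯, E, G♯, B); D4 is not a chord tone.
It is approached by step up from C♯4 and left by leap down to G♯3.
Step in, leap out — an escape tone.
The harmony at that moment is A dominant seventh chord (A, C♯, E, G); F3 is not a chord tone.
It is approached by step down from G3 and left by leap up to C♯4.
Step in, leap out — an escape tone.

D4 (beat 2) — escape tone; F3 (beat 5) — escape tone.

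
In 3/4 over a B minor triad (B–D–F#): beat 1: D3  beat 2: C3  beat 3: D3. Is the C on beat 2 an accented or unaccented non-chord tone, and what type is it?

The harmony at that moment is B minor triad (B, D, F#); C3 is not a chord tone.
It is approached by step down from D3 and left by step up to D3.
Step away and step back to the same note — a neighbor tone (lower neighbor).
It falls on a weak beat, so it is unaccented.

Unaccented neighbor tone.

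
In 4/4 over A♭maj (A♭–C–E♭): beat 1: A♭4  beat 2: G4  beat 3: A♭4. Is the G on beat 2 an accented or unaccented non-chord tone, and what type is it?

The harmony at that moment is A♭ major triad (A♭, C, E♭); G4 is not a chord tone.
It is approached by step down from A♭4 and left by step up to A♭4.
Step away and step back to the same note — a neighbor tone (lower neighbor).
It falls on a weak beat, so it is unaccented.

Unaccented neighbor tone.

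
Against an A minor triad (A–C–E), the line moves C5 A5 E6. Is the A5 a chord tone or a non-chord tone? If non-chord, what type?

Chord tone (the root of A minor triad).

A minor triad contains A, C, E; A is the root, so it is a chord tone.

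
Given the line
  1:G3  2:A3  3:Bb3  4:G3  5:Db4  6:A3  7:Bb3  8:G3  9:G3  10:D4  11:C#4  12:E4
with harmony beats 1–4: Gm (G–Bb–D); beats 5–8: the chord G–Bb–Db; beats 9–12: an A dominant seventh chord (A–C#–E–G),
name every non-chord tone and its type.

A3 (beat 2) — passing tone; A3 (beat 6) — appoggiatura; D4 (beat 10) — appoggiatura.

The harmony at that moment is G minor triad (G, Bb, D); A3 is not a chord tone.
It is approached by step up from G3 and left by step up to Bb3.
Step in, step out in the same direction — a passing tone.
The harmony at that moment is G diminished triad (G, Bb, Db); A3 is not a chord tone.
It is approached by leap down from Db4 and left by step up to Bb3.
Leap in, step out — an appoggiatura.
The harmony at that moment is A dominant seventh chord (A, C#, E, G); D4 is not a chord tone.
It is approached by leap up from G3 and left by step down to C#4.
Leap in, step out — an appoggiatura.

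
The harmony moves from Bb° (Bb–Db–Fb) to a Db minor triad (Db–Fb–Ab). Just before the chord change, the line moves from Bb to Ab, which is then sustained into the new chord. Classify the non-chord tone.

Ab is an anticipation.

The harmony at that moment is Bb diminished triad (Bb, Db, Fb); Ab is not a chord tone.
It is approached by step down from Bb and then sustained as the same pitch into the next harmony.
Arriving early and becoming a chord tone when the harmony changes — an anticipation.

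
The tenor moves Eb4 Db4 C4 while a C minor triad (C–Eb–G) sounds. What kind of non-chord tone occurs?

The harmony at that moment is C minor triad (C, Eb, G); Db4 is not a chord tone.
It is approached by step down from Eb4 and left by step down to C4.
Step in, step out in the same direction — a passing tone.

Db4 is a passing tone.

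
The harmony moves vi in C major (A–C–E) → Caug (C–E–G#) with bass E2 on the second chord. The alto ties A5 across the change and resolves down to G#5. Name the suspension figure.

4–3 suspension.

At the second chord the bass is E2. The suspended A5 lies a fourth above the bass; after resolving down by step to G#5, the interval above the bass becomes a third.
Suspension figures are named by those two intervals: 4–3.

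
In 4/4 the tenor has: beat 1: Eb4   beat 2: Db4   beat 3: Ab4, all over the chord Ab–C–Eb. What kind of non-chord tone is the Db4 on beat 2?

The harmony at that moment is Ab major triad (Ab, C, Eb); Db4 is not a chord tone.
It is approached by step down from Eb4 and left by leap up to Ab4.
Step in, leap out, on a weak beat — an escape tone.

Escape tone.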